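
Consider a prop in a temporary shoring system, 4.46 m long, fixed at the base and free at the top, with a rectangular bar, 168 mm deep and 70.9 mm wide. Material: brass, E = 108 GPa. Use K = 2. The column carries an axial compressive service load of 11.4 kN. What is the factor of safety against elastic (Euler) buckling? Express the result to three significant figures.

Buckling occurs about the weak axis: I_min = h·b³/12 with b = 70.9 mm (the shorter side).
I_min = 168×70.9³/12 = 4.990×10^6 mm⁴
I = 4.990×10^6 mm⁴ = 4.990×10^-6 m⁴
Effective length L_e = K·L = 2 × 4.46 = 8.920 m
P_cr = π²EI / L_e² = π² × 108×10⁹ × 4.990×10^-6 / 8.920² = 6.684×10^4 N
Factor of safety n = P_cr / P = 66.844 / 11.4 = 5.86

n ≈ 5.86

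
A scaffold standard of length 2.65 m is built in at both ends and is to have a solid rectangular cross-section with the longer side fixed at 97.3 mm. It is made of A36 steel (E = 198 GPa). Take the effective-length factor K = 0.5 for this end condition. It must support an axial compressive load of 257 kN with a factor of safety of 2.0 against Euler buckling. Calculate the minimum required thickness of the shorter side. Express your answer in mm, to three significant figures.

b ≈ 38.5 mm

Required P_cr = n·P = 2.0 × 257 = 514.0 kN
L_e = K·L = 0.5 × 2.65 = 1.325 m
Required I = P_cr·L_e²/(π²E) = 5.140×10^5 × 1.325² / (π² × 1.98×10^11) = 4.618×10^-7 m⁴
I_req = 4.618×10^5 mm⁴
Rectangle, weak axis: I_min = h·b³/12 with h = 97.3 mm fixed  ⇒  b = (12I/h)^(1/3) = 38.5 mm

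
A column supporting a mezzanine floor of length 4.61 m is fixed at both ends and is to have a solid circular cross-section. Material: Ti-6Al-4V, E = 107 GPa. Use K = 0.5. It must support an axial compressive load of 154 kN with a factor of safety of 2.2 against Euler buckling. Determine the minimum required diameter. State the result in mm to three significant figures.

d ≈ 76.8 mm

Required P_cr = n·P = 2.2 × 154 = 338.8 kN
L_e = K·L = 0.5 × 4.61 = 2.305 m
Required I = P_cr·L_e²/(π²E) = 3.388×10^5 × 2.305² / (π² × 1.07×10^11) = 1.705×10^-6 m⁴
I_req = 1.705×10^6 mm⁴
Solid circle: I = πd⁴/64  ⇒  d = (64I/π)^(1/4) = (64×1.705×10^6/π)^(1/4) = 76.8 mm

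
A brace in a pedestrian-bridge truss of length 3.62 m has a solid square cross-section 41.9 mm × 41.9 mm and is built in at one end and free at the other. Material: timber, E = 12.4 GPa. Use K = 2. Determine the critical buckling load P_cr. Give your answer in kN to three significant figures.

I = a⁴/12 = 41.9⁴/12 = 2.568×10^5 mm⁴
I = 2.568×10^5 mm⁴ = 2.568×10^-7 m⁴
Effective length L_e = K·L = 2 × 3.62 = 7.240 m
P_cr = π²EI / L_e² = π² × 12.4×10⁹ × 2.568×10^-7 / 7.240² = 599.7 N

P_cr ≈ 0.600 kN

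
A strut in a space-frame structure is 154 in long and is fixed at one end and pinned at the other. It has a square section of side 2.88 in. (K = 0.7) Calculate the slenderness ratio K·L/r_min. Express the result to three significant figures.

λ ≈ 130

For a square r = a/√12 = 2.88/√12 = 0.8314 in
L_e = K·L = 0.7 × 154 = 107.8 in
λ = L_e / r_min = 107.80 / 0.8314 = 130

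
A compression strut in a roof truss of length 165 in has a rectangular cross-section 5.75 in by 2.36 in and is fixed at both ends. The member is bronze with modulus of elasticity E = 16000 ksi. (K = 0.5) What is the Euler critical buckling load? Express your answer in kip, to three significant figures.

P_cr ≈ 146 kip

Buckling occurs about the weak axis: I_min = h·b³/12 with b = 2.36 in (the shorter side).
I_min = 5.75×2.36³/12 = 6.298 in⁴
Effective length L_e = K·L = 0.5 × 165 = 82.50 in
P_cr = π²EI / L_e² = π² × 16000×10³ × 6.298 / 82.50² = 1.461×10^5 lb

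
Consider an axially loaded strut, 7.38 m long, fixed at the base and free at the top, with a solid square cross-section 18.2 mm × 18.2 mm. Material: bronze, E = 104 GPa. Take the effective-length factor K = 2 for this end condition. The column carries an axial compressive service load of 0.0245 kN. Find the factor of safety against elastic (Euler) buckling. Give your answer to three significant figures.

n ≈ 1.76

I = a⁴/12 = 18.2⁴/12 = 9.143×10^3 mm⁴
I = 9.143×10^3 mm⁴ = 9.143×10^-9 m⁴
Effective length L_e = K·L = 2 × 7.38 = 14.76 m
P_cr = π²EI / L_e² = π² × 104×10⁹ × 9.143×10^-9 / 14.76² = 43.08 N
Factor of safety n = P_cr / P = 0.043079 / 0.0245 = 1.76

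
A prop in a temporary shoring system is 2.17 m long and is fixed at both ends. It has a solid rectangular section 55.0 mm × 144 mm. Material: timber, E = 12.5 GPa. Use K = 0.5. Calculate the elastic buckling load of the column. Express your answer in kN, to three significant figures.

P_cr ≈ 209 kN

Buckling occurs about the weak axis: I_min = h·b³/12 with b = 55.0 mm (the shorter side).
I_min = 144×55.0³/12 = 1.996×10^6 mm⁴
I = 1.996×10^6 mm⁴ = 1.996×10^-6 m⁴
Effective length L_e = K·L = 0.5 × 2.17 = 1.085 m
P_cr = π²EI / L_e² = π² × 12.5×10⁹ × 1.996×10^-6 / 1.085² = 2.092×10^5 N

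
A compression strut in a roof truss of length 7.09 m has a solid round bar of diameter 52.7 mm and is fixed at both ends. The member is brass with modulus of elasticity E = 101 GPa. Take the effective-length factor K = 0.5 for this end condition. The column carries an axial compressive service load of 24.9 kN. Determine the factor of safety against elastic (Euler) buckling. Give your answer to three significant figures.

I = πd⁴/64 = π×52.7⁴/64 = 3.786×10^5 mm⁴
I = 3.786×10^5 mm⁴ = 3.786×10^-7 m⁴
Effective length L_e = K·L = 0.5 × 7.09 = 3.545 m
P_cr = π²EI / L_e² = π² × 101×10⁹ × 3.786×10^-7 / 3.545² = 3.003×10^4 N
Factor of safety n = P_cr / P = 30.033 / 24.9 = 1.21

n ≈ 1.21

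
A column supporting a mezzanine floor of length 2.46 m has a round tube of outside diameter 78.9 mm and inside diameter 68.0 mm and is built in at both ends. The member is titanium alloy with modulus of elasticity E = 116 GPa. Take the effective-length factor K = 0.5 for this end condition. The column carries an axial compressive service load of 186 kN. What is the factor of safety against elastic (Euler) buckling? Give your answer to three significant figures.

d_o = 78.9 mm, d_i = 68.0 mm
I = π(d_o⁴ − d_i⁴)/64 = π(78.9⁴ − 68.00⁴)/64 = 8.527×10^5 mm⁴
I = 8.527×10^5 mm⁴ = 8.527×10^-7 m⁴
Effective length L_e = K·L = 0.5 × 2.46 = 1.230 m
P_cr = π²EI / L_e² = π² × 116×10⁹ × 8.527×10^-7 / 1.230² = 6.453×10^5 N
Factor of safety n = P_cr / P = 645.30 / 186 = 3.47

n ≈ 3.47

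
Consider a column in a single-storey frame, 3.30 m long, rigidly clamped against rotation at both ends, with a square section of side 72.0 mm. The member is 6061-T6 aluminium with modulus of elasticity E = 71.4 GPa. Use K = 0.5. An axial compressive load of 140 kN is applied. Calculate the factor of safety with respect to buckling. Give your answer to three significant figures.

I = a⁴/12 = 72.0⁴/12 = 2.239×10^6 mm⁴
I = 2.239×10^6 mm⁴ = 2.239×10^-6 m⁴
Effective length L_e = K·L = 0.5 × 3.30 = 1.650 m
P_cr = π²EI / L_e² = π² × 71.4×10⁹ × 2.239×10^-6 / 1.650² = 5.797×10^5 N
Factor of safety n = P_cr / P = 579.67 / 140 = 4.14

n ≈ 4.14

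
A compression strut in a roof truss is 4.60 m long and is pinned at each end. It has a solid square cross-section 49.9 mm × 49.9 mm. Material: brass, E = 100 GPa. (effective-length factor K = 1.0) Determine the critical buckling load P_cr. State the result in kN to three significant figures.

I = a⁴/12 = 49.9⁴/12 = 5.167×10^5 mm⁴
I = 5.167×10^5 mm⁴ = 5.167×10^-7 m⁴
Effective length L_e = K·L = 1 × 4.60 = 4.600 m
P_cr = π²EI / L_e² = π² × 100×10⁹ × 5.167×10^-7 / 4.600² = 2.410×10^4 N

P_cr ≈ 24.1 kN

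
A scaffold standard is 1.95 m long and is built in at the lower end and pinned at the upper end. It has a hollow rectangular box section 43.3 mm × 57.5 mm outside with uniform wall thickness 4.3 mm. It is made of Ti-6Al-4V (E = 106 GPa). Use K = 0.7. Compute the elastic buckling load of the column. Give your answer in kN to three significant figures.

P_cr ≈ 123 kN

Inner dimensions: h_i = 57.5 − 2×4.3 = 48.90 mm, b_i = 43.3 − 2×4.3 = 34.70 mm
Weak-axis I_min = (h_o·b_o³ − h_i·b_i³)/12 with b_o = 43.3, b_i = 34.70 mm (shorter outer/inner sides).
I_min = (57.5×43.3³ − 48.90×34.70³)/12 = 2.187×10^5 mm⁴
I = 2.187×10^5 mm⁴ = 2.187×10^-7 m⁴
Effective length L_e = K·L = 0.7 × 1.95 = 1.365 m
P_cr = π²EI / L_e² = π² × 106×10⁹ × 2.187×10^-7 / 1.365² = 1.228×10^5 N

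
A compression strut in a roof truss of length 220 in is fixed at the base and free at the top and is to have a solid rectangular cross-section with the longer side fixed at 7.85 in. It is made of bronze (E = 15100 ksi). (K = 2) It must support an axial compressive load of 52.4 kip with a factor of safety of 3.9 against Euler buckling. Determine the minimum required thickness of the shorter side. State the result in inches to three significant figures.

Required P_cr = n·P = 3.9 × 52.4 = 204.4 kip
L_e = K·L = 2 × 220 = 440.0 in
Required I = P_cr·L_e²/(π²E) = 2.044×10^5 × 440.0² / (π² × 1.51×10^7) = 265.5 in⁴
Rectangle, weak axis: I_min = h·b³/12 with h = 7.85 in fixed  ⇒  b = (12I/h)^(1/3) = 7.40 in

b ≈ 7.40 in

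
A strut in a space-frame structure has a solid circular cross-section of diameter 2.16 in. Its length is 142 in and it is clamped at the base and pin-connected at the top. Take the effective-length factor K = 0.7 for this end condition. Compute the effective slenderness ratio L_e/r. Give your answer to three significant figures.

λ ≈ 184

For a solid circle r = d/4 = 2.16/4 = 0.5400 in
L_e = K·L = 0.7 × 142 = 99.40 in
λ = L_e / r_min = 99.400 / 0.5400 = 184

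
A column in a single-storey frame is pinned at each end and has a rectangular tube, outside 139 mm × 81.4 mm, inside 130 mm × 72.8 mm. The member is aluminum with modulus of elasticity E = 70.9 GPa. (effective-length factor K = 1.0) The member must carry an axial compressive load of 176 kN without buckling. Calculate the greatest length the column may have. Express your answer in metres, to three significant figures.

Weak-axis I_min = (h_o·b_o³ − h_i·b_i³)/12 with b_o = 81.4, b_i = 72.80 mm (shorter outer/inner sides).
I_min = (139×81.4³ − 130.0×72.80³)/12 = 2.068×10^6 mm⁴
I = 2.068×10^-6 m⁴
At the buckling limit P_cr = P = 1.760×10^5 N
From P_cr = π²EI/(K·L)²:  L = (1/K)·√(π²EI/P_cr) = (1/1)·√(π²×7.09×10^10×2.068×10^-6/1.760×10^5)
L = 2.87 m

L_max ≈ 2.87 m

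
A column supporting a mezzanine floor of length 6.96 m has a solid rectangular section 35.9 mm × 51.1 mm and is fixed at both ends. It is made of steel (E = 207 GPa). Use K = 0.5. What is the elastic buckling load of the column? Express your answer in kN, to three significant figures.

Buckling occurs about the weak axis: I_min = h·b³/12 with b = 35.9 mm (the shorter side).
I_min = 51.1×35.9³/12 = 1.970×10^5 mm⁴
I = 1.970×10^5 mm⁴ = 1.970×10^-7 m⁴
Effective length L_e = K·L = 0.5 × 6.96 = 3.480 m
P_cr = π²EI / L_e² = π² × 207×10⁹ × 1.970×10^-7 / 3.480² = 3.324×10^4 N

P_cr ≈ 33.2 kN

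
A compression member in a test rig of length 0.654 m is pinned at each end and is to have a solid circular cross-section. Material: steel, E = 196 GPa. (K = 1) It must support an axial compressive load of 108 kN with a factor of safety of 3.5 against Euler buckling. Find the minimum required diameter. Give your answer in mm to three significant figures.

Required P_cr = n·P = 3.5 × 108 = 378.0 kN
L_e = K·L = 1 × 0.654 = 0.6540 m
Required I = P_cr·L_e²/(π²E) = 3.780×10^5 × 0.6540² / (π² × 1.96×10^11) = 8.358×10^-8 m⁴
I_req = 8.358×10^4 mm⁴
Solid circle: I = πd⁴/64  ⇒  d = (64I/π)^(1/4) = (64×8.358×10^4/π)^(1/4) = 36.1 mm

d ≈ 36.1 mm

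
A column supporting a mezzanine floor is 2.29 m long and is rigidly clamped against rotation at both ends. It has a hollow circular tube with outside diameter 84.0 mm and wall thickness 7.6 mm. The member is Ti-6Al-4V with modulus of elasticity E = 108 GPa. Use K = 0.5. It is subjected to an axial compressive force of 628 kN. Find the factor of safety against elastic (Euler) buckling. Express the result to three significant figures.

Inner diameter d_i = 84.0 − 2×7.6 = 68.80 mm
I = π(d_o⁴ − d_i⁴)/64 = π(84.0⁴ − 68.80⁴)/64 = 1.344×10^6 mm⁴
I = 1.344×10^6 mm⁴ = 1.344×10^-6 m⁴
Effective length L_e = K·L = 0.5 × 2.29 = 1.145 m
P_cr = π²EI / L_e² = π² × 108×10⁹ × 1.344×10^-6 / 1.145² = 1.093×10^6 N
Factor of safety n = P_cr / P = 1092.8 / 628 = 1.74

n ≈ 1.74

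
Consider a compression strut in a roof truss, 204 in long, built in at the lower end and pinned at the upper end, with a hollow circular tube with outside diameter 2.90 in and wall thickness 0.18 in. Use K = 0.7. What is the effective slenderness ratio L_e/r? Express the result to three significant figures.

λ ≈ 148

Inner diameter d_i = 2.90 − 2×0.18 = 2.540 in
I = π(d_o⁴ − d_i⁴)/64 = π(2.90⁴ − 2.540⁴)/64 = 1.429 in⁴
A = 1.538 in²;  r_min = √(I/A) = √(1.429/1.538) = 0.9638 in
L_e = K·L = 0.7 × 204 = 142.8 in
λ = L_e / r_min = 142.80 / 0.9638 = 148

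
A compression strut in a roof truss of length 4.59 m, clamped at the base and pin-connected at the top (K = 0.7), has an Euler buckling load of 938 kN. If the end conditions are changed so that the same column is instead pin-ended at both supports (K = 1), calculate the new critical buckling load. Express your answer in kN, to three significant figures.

P_cr ≈ 460 kN

P_cr ∝ 1/K², so P_cr,new = P_cr,old × (K_old/K_new)² = 938 × (0.7/1)²
= 938 × 0.4900 = 460 kN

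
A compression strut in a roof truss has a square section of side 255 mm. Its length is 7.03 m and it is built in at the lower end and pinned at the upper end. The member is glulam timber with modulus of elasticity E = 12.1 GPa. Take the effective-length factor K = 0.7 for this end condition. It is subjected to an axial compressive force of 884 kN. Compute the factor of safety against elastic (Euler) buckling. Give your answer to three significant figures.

I = a⁴/12 = 255⁴/12 = 3.524×10^8 mm⁴
I = 3.524×10^8 mm⁴ = 3.524×10^-4 m⁴
Effective length L_e = K·L = 0.7 × 7.03 = 4.921 m
P_cr = π²EI / L_e² = π² × 12.1×10⁹ × 3.524×10^-4 / 4.921² = 1.738×10^6 N
Factor of safety n = P_cr / P = 1737.6 / 884 = 1.97

n ≈ 1.97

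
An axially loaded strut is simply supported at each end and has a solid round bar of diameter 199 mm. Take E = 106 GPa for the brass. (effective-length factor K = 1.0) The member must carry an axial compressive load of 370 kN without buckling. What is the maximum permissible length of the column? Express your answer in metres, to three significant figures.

L_max ≈ 14.8 m

I = πd⁴/64 = π×199⁴/64 = 7.698×10^7 mm⁴
I = 7.698×10^-5 m⁴
At the buckling limit P_cr = P = 3.700×10^5 N
From P_cr = π²EI/(K·L)²:  L = (1/K)·√(π²EI/P_cr) = (1/1)·√(π²×1.06×10^11×7.698×10^-5/3.700×10^5)
L = 14.8 m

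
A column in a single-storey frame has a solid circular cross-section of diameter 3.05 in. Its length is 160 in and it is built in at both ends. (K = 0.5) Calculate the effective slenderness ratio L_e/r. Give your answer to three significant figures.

I = πd⁴/64 = π×3.05⁴/64 = 4.248 in⁴
A = 7.306 in²;  r_min = √(I/A) = √(4.248/7.306) = 0.7625 in
L_e = K·L = 0.5 × 160 = 80.00 in
λ = L_e / r_min = 80.000 / 0.7625 = 105

λ ≈ 105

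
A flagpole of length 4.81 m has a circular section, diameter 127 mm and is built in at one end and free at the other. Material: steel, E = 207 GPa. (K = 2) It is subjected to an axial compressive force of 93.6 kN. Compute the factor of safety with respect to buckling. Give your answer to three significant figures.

I = πd⁴/64 = π×127⁴/64 = 1.277×10^7 mm⁴
I = 1.277×10^7 mm⁴ = 1.277×10^-5 m⁴
Effective length L_e = K·L = 2 × 4.81 = 9.620 m
P_cr = π²EI / L_e² = π² × 207×10⁹ × 1.277×10^-5 / 9.620² = 2.819×10^5 N
Factor of safety n = P_cr / P = 281.91 / 93.6 = 3.01

n ≈ 3.01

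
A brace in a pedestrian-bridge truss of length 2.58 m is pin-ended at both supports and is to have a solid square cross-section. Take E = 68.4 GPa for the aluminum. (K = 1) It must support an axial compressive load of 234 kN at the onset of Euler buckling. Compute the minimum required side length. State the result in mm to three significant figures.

a ≈ 72.5 mm

L_e = K·L = 1 × 2.58 = 2.580 m
Required I = P_cr·L_e²/(π²E) = 2.340×10^5 × 2.580² / (π² × 6.84×10^10) = 2.307×10^-6 m⁴
I_req = 2.307×10^6 mm⁴
Solid square: I = a⁴/12  ⇒  a = (12I)^(1/4) = (12×2.307×10^6)^(1/4) = 72.5 mm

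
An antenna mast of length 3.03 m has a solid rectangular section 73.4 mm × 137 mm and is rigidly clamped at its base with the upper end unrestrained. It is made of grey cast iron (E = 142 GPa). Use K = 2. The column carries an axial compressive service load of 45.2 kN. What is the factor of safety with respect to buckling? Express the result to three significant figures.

Buckling occurs about the weak axis: I_min = h·b³/12 with b = 73.4 mm (the shorter side).
I_min = 137×73.4³/12 = 4.515×10^6 mm⁴
I = 4.515×10^6 mm⁴ = 4.515×10^-6 m⁴
Effective length L_e = K·L = 2 × 3.03 = 6.060 m
P_cr = π²EI / L_e² = π² × 142×10⁹ × 4.515×10^-6 / 6.060² = 1.723×10^5 N
Factor of safety n = P_cr / P = 172.29 / 45.2 = 3.81

n ≈ 3.81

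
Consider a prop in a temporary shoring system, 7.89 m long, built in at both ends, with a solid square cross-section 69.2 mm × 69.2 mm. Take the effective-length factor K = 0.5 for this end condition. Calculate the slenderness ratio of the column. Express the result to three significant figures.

I = a⁴/12 = 69.2⁴/12 = 1.911×10^6 mm⁴
A = 4.789×10^3 mm²;  r_min = √(I/A) = √(1.911×10^6/4.789×10^3) = 19.98 mm
L_e = K·L = 0.5 × 7.89 m = 3.945 m = 3945.0 mm
λ = L_e / r_min = 3945.0 / 19.98 = 197

λ ≈ 197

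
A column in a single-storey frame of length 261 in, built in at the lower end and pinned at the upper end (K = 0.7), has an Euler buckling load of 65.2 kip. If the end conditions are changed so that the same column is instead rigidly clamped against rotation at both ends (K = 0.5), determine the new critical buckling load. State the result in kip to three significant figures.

P_cr ∝ 1/K², so P_cr,new = P_cr,old × (K_old/K_new)² = 65.2 × (0.7/0.5)²
= 65.2 × 1.960 = 128 kip

P_cr ≈ 128 kip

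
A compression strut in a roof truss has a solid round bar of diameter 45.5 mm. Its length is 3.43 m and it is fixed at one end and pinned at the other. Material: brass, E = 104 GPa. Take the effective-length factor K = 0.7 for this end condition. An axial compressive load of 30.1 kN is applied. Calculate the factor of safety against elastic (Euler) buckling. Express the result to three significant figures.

I = πd⁴/64 = π×45.5⁴/64 = 2.104×10^5 mm⁴
I = 2.104×10^5 mm⁴ = 2.104×10^-7 m⁴
Effective length L_e = K·L = 0.7 × 3.43 = 2.401 m
P_cr = π²EI / L_e² = π² × 104×10⁹ × 2.104×10^-7 / 2.401² = 3.746×10^4 N
Factor of safety n = P_cr / P = 37.460 / 30.1 = 1.24

n ≈ 1.24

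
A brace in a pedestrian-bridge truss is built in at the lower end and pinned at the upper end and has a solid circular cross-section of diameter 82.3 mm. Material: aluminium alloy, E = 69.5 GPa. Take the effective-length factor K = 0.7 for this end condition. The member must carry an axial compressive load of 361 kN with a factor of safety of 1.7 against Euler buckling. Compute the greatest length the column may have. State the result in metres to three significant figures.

L_max ≈ 2.27 m

I = πd⁴/64 = π×82.3⁴/64 = 2.252×10^6 mm⁴
I = 2.252×10^-6 m⁴
Required critical load P_cr = n·P = 1.7 × 361 = 613.7 kN = 6.137×10^5 N
From P_cr = π²EI/(K·L)²:  L = (1/K)·√(π²EI/P_cr) = (1/0.7)·√(π²×6.95×10^10×2.252×10^-6/6.137×10^5)
L = 2.27 m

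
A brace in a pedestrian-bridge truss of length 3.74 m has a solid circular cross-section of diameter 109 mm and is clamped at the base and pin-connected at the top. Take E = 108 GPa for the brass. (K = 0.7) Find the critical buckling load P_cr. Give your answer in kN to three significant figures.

P_cr ≈ 1080 kN

I = πd⁴/64 = π×109⁴/64 = 6.929×10^6 mm⁴
I = 6.929×10^6 mm⁴ = 6.929×10^-6 m⁴
Effective length L_e = K·L = 0.7 × 3.74 = 2.618 m
P_cr = π²EI / L_e² = π² × 108×10⁹ × 6.929×10^-6 / 2.618² = 1.078×10^6 N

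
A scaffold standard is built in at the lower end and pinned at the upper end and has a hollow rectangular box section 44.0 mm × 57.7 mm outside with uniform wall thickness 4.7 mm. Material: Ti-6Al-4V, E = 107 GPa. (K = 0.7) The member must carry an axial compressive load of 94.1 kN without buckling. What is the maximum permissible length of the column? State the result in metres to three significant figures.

Inner dimensions: h_i = 57.7 − 2×4.7 = 48.30 mm, b_i = 44.0 − 2×4.7 = 34.60 mm
Weak-axis I_min = (h_o·b_o³ − h_i·b_i³)/12 with b_o = 44.0, b_i = 34.60 mm (shorter outer/inner sides).
I_min = (57.7×44.0³ − 48.30×34.60³)/12 = 2.429×10^5 mm⁴
I = 2.429×10^-7 m⁴
At the buckling limit P_cr = P = 9.410×10^4 N
From P_cr = π²EI/(K·L)²:  L = (1/K)·√(π²EI/P_cr) = (1/0.7)·√(π²×1.07×10^11×2.429×10^-7/9.410×10^4)
L = 2.36 m

L_max ≈ 2.36 m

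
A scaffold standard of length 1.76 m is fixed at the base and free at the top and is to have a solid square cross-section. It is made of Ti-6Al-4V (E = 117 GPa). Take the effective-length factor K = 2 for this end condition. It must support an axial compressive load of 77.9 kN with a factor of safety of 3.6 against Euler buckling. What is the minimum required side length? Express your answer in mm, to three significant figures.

a ≈ 77.5 mm

Required P_cr = n·P = 3.6 × 77.9 = 280.4 kN
L_e = K·L = 2 × 1.76 = 3.520 m
Required I = P_cr·L_e²/(π²E) = 2.804×10^5 × 3.520² / (π² × 1.17×10^11) = 3.009×10^-6 m⁴
I_req = 3.009×10^6 mm⁴
Solid square: I = a⁴/12  ⇒  a = (12I)^(1/4) = (12×3.009×10^6)^(1/4) = 77.5 mm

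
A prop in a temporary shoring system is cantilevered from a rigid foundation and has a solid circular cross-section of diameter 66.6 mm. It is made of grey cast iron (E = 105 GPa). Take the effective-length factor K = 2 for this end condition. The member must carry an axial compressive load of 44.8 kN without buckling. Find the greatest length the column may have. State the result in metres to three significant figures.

L_max ≈ 2.36 m

I = πd⁴/64 = π×66.6⁴/64 = 9.658×10^5 mm⁴
I = 9.658×10^-7 m⁴
At the buckling limit P_cr = P = 4.480×10^4 N
From P_cr = π²EI/(K·L)²:  L = (1/K)·√(π²EI/P_cr) = (1/2)·√(π²×1.05×10^11×9.658×10^-7/4.480×10^4)
L = 2.36 m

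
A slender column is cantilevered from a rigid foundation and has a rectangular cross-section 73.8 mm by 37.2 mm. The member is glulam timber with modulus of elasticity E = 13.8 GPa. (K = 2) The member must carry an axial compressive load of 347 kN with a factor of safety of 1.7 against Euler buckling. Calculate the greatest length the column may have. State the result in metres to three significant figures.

L_max ≈ 0.135 m

Buckling occurs about the weak axis: I_min = h·b³/12 with b = 37.2 mm (the shorter side).
I_min = 73.8×37.2³/12 = 3.166×10^5 mm⁴
I = 3.166×10^-7 m⁴
Required critical load P_cr = n·P = 1.7 × 347 = 589.9 kN = 5.899×10^5 N
From P_cr = π²EI/(K·L)²:  L = (1/K)·√(π²EI/P_cr) = (1/2)·√(π²×1.38×10^10×3.166×10^-7/5.899×10^5)
L = 0.135 m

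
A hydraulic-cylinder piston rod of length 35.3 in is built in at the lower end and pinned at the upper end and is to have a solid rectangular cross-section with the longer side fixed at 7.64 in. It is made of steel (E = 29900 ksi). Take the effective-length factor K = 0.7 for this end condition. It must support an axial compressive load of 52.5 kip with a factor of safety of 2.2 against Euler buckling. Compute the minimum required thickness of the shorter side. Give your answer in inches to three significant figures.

b ≈ 0.721 in

Required P_cr = n·P = 2.2 × 52.5 = 115.5 kip
L_e = K·L = 0.7 × 35.3 = 24.71 in
Required I = P_cr·L_e²/(π²E) = 1.155×10^5 × 24.71² / (π² × 2.99×10^7) = 0.2390 in⁴
Rectangle, weak axis: I_min = h·b³/12 with h = 7.64 in fixed  ⇒  b = (12I/h)^(1/3) = 0.721 in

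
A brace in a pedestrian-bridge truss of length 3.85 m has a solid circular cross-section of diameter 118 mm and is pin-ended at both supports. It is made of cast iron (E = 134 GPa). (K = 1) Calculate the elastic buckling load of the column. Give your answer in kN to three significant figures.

I = πd⁴/64 = π×118⁴/64 = 9.517×10^6 mm⁴
I = 9.517×10^6 mm⁴ = 9.517×10^-6 m⁴
Effective length L_e = K·L = 1 × 3.85 = 3.850 m
P_cr = π²EI / L_e² = π² × 134×10⁹ × 9.517×10^-6 / 3.850² = 8.491×10^5 N

P_cr ≈ 849 kN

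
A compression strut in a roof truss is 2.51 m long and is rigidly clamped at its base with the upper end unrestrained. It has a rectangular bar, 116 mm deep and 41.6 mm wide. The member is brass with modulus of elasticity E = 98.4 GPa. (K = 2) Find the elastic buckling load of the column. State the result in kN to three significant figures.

Buckling occurs about the weak axis: I_min = h·b³/12 with b = 41.6 mm (the shorter side).
I_min = 116×41.6³/12 = 6.959×10^5 mm⁴
I = 6.959×10^5 mm⁴ = 6.959×10^-7 m⁴
Effective length L_e = K·L = 2 × 2.51 = 5.020 m
P_cr = π²EI / L_e² = π² × 98.4×10⁹ × 6.959×10^-7 / 5.020² = 2.682×10^4 N

P_cr ≈ 26.8 kN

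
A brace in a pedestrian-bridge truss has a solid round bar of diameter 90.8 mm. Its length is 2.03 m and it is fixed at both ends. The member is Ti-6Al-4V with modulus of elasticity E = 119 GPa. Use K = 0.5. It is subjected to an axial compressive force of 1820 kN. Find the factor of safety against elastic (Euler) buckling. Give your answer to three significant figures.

n ≈ 2.09

I = πd⁴/64 = π×90.8⁴/64 = 3.337×10^6 mm⁴
I = 3.337×10^6 mm⁴ = 3.337×10^-6 m⁴
Effective length L_e = K·L = 0.5 × 2.03 = 1.015 m
P_cr = π²EI / L_e² = π² × 119×10⁹ × 3.337×10^-6 / 1.015² = 3.804×10^6 N
Factor of safety n = P_cr / P = 3803.9 / 1820 = 2.09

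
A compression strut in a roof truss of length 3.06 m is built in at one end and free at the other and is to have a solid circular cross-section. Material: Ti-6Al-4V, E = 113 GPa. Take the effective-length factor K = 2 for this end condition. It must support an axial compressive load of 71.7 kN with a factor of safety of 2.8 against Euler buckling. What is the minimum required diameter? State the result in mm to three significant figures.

d ≈ 108 mm

Required P_cr = n·P = 2.8 × 71.7 = 200.8 kN
L_e = K·L = 2 × 3.06 = 6.120 m
Required I = P_cr·L_e²/(π²E) = 2.008×10^5 × 6.120² / (π² × 1.13×10^11) = 6.742×10^-6 m⁴
I_req = 6.742×10^6 mm⁴
Solid circle: I = πd⁴/64  ⇒  d = (64I/π)^(1/4) = (64×6.742×10^6/π)^(1/4) = 108 mm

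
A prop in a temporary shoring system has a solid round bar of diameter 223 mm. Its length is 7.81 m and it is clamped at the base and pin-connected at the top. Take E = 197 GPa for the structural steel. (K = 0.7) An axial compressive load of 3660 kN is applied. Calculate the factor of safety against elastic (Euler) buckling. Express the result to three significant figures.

I = πd⁴/64 = π×223⁴/64 = 1.214×10^8 mm⁴
I = 1.214×10^8 mm⁴ = 1.214×10^-4 m⁴
Effective length L_e = K·L = 0.7 × 7.81 = 5.467 m
P_cr = π²EI / L_e² = π² × 197×10⁹ × 1.214×10^-4 / 5.467² = 7.897×10^6 N
Factor of safety n = P_cr / P = 7896.9 / 3660 = 2.16

n ≈ 2.16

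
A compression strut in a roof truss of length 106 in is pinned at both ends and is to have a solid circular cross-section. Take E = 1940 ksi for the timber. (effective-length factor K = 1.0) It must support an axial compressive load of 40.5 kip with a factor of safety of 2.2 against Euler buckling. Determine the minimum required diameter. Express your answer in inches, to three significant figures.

d ≈ 5.71 in

Required P_cr = n·P = 2.2 × 40.5 = 89.10 kip
L_e = K·L = 1 × 106 = 106.0 in
Required I = P_cr·L_e²/(π²E) = 8.910×10^4 × 106.0² / (π² × 1.94×10^6) = 52.29 in⁴
Solid circle: I = πd⁴/64  ⇒  d = (64I/π)^(1/4) = (64×52.29/π)^(1/4) = 5.71 in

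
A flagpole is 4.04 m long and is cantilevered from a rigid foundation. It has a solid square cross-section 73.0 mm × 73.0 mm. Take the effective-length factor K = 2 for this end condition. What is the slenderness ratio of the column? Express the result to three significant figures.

For a square r = a/√12 = 73.0/√12 = 21.07 mm
L_e = K·L = 2 × 4.04 m = 8.080 m = 8080.0 mm
λ = L_e / r_min = 8080.0 / 21.07 = 383

λ ≈ 383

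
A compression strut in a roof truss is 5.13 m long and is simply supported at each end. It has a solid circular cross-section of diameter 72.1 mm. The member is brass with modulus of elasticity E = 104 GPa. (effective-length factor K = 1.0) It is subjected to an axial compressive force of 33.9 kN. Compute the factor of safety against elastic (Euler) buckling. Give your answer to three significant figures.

I = πd⁴/64 = π×72.1⁴/64 = 1.327×10^6 mm⁴
I = 1.327×10^6 mm⁴ = 1.327×10^-6 m⁴
Effective length L_e = K·L = 1 × 5.13 = 5.130 m
P_cr = π²EI / L_e² = π² × 104×10⁹ × 1.327×10^-6 / 5.130² = 5.174×10^4 N
Factor of safety n = P_cr / P = 51.738 / 33.9 = 1.53

n ≈ 1.53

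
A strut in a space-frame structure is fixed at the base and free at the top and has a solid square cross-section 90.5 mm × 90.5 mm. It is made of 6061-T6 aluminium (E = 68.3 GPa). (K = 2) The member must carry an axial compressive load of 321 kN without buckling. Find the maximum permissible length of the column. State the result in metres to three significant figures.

L_max ≈ 1.71 m

I = a⁴/12 = 90.5⁴/12 = 5.590×10^6 mm⁴
I = 5.590×10^-6 m⁴
At the buckling limit P_cr = P = 3.210×10^5 N
From P_cr = π²EI/(K·L)²:  L = (1/K)·√(π²EI/P_cr) = (1/2)·√(π²×6.83×10^10×5.590×10^-6/3.210×10^5)
L = 1.71 m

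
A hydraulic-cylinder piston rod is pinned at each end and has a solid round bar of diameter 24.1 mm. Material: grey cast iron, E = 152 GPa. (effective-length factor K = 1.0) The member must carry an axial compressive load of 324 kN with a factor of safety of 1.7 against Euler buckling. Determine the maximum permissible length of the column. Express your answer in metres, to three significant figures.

I = πd⁴/64 = π×24.1⁴/64 = 1.656×10^4 mm⁴
I = 1.656×10^-8 m⁴
Required critical load P_cr = n·P = 1.7 × 324 = 550.8 kN = 5.508×10^5 N
From P_cr = π²EI/(K·L)²:  L = (1/K)·√(π²EI/P_cr) = (1/1)·√(π²×1.52×10^11×1.656×10^-8/5.508×10^5)
L = 0.212 m

L_max ≈ 0.212 m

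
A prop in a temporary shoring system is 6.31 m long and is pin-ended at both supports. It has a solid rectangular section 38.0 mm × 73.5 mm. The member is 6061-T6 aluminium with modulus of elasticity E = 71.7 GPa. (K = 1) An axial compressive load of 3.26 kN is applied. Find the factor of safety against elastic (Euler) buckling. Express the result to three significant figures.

Buckling occurs about the weak axis: I_min = h·b³/12 with b = 38.0 mm (the shorter side).
I_min = 73.5×38.0³/12 = 3.361×10^5 mm⁴
I = 3.361×10^5 mm⁴ = 3.361×10^-7 m⁴
Effective length L_e = K·L = 1 × 6.31 = 6.310 m
P_cr = π²EI / L_e² = π² × 71.7×10⁹ × 3.361×10^-7 / 6.310² = 5.973×10^3 N
Factor of safety n = P_cr / P = 5.9733 / 3.26 = 1.83

n ≈ 1.83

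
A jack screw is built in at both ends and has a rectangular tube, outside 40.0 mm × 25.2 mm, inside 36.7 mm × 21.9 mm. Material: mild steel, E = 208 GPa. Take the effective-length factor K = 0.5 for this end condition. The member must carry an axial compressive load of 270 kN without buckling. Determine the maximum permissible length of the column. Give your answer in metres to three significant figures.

Weak-axis I_min = (h_o·b_o³ − h_i·b_i³)/12 with b_o = 25.2, b_i = 21.90 mm (shorter outer/inner sides).
I_min = (40.0×25.2³ − 36.70×21.90³)/12 = 2.122×10^4 mm⁴
I = 2.122×10^-8 m⁴
At the buckling limit P_cr = P = 2.700×10^5 N
From P_cr = π²EI/(K·L)²:  L = (1/K)·√(π²EI/P_cr) = (1/0.5)·√(π²×2.08×10^11×2.122×10^-8/2.700×10^5)
L = 0.803 m

L_max ≈ 0.803 m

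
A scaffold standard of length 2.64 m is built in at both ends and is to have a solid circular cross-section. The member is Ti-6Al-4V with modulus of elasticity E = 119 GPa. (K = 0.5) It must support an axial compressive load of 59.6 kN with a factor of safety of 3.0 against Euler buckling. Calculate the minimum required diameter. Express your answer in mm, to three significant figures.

Required P_cr = n·P = 3.0 × 59.6 = 178.8 kN
L_e = K·L = 0.5 × 2.64 = 1.320 m
Required I = P_cr·L_e²/(π²E) = 1.788×10^5 × 1.320² / (π² × 1.19×10^11) = 2.653×10^-7 m⁴
I_req = 2.653×10^5 mm⁴
Solid circle: I = πd⁴/64  ⇒  d = (64I/π)^(1/4) = (64×2.653×10^5/π)^(1/4) = 48.2 mm

d ≈ 48.2 mm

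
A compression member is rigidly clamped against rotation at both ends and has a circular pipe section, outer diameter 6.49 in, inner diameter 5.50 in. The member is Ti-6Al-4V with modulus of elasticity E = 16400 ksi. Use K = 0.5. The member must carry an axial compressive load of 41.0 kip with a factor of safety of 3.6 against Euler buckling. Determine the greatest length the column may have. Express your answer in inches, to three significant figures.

d_o = 6.49 in, d_i = 5.50 in
I = π(d_o⁴ − d_i⁴)/64 = π(6.49⁴ − 5.500⁴)/64 = 42.17 in⁴
Required critical load P_cr = n·P = 3.6 × 41.0 = 147.6 kip = 1.476×10^5 lb
From P_cr = π²EI/(K·L)²:  L = (1/K)·√(π²EI/P_cr) = (1/0.5)·√(π²×1.64×10^7×42.17/1.476×10^5)
L = 430 in

L_max ≈ 430 in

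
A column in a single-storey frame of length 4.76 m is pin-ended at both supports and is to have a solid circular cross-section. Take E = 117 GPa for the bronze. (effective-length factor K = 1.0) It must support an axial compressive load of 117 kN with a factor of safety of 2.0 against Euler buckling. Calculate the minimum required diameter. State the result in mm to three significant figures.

Required P_cr = n·P = 2.0 × 117 = 234.0 kN
L_e = K·L = 1 × 4.76 = 4.760 m
Required I = P_cr·L_e²/(π²E) = 2.340×10^5 × 4.760² / (π² × 1.17×10^11) = 4.591×10^-6 m⁴
I_req = 4.591×10^6 mm⁴
Solid circle: I = πd⁴/64  ⇒  d = (64I/π)^(1/4) = (64×4.591×10^6/π)^(1/4) = 98.3 mm

d ≈ 98.3 mm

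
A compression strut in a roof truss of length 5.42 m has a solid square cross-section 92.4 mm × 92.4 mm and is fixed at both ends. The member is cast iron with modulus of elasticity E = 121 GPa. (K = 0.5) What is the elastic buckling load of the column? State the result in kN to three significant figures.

P_cr ≈ 988 kN

I = a⁴/12 = 92.4⁴/12 = 6.074×10^6 mm⁴
I = 6.074×10^6 mm⁴ = 6.074×10^-6 m⁴
Effective length L_e = K·L = 0.5 × 5.42 = 2.710 m
P_cr = π²EI / L_e² = π² × 121×10⁹ × 6.074×10^-6 / 2.710² = 9.878×10^5 N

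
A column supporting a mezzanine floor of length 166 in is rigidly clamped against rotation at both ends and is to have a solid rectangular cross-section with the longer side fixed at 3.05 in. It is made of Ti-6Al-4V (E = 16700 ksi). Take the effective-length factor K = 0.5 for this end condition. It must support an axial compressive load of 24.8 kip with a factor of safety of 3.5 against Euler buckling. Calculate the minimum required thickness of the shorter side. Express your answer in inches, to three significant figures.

b ≈ 2.43 in

Required P_cr = n·P = 3.5 × 24.8 = 86.80 kip
L_e = K·L = 0.5 × 166 = 83.00 in
Required I = P_cr·L_e²/(π²E) = 8.680×10^4 × 83.00² / (π² × 1.67×10^7) = 3.628 in⁴
Rectangle, weak axis: I_min = h·b³/12 with h = 3.05 in fixed  ⇒  b = (12I/h)^(1/3) = 2.43 in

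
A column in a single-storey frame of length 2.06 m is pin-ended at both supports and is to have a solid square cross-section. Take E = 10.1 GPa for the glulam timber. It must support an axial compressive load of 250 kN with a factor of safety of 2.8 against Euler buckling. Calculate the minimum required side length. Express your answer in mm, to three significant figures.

Required P_cr = n·P = 2.8 × 250 = 700.0 kN
L_e = K·L = 1 × 2.06 = 2.060 m
Required I = P_cr·L_e²/(π²E) = 7.000×10^5 × 2.060² / (π² × 1.01×10^10) = 2.980×10^-5 m⁴
I_req = 2.980×10^7 mm⁴
Solid square: I = a⁴/12  ⇒  a = (12I)^(1/4) = (12×2.980×10^7)^(1/4) = 138 mm

a ≈ 138 mm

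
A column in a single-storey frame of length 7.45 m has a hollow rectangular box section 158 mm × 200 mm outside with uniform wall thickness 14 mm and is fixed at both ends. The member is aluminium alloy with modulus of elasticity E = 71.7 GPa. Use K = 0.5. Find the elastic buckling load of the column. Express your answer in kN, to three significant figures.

Inner dimensions: h_i = 200 − 2×14 = 172.0 mm, b_i = 158 − 2×14 = 130.0 mm
Weak-axis I_min = (h_o·b_o³ − h_i·b_i³)/12 with b_o = 158, b_i = 130.0 mm (shorter outer/inner sides).
I_min = (200×158³ − 172.0×130.0³)/12 = 3.425×10^7 mm⁴
I = 3.425×10^7 mm⁴ = 3.425×10^-5 m⁴
Effective length L_e = K·L = 0.5 × 7.45 = 3.725 m
P_cr = π²EI / L_e² = π² × 71.7×10⁹ × 3.425×10^-5 / 3.725² = 1.747×10^6 N

P_cr ≈ 1750 kN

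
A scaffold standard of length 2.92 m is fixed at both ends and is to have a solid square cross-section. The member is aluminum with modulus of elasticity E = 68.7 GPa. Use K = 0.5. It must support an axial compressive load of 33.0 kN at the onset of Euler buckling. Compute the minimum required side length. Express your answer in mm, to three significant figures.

L_e = K·L = 0.5 × 2.92 = 1.460 m
Required I = P_cr·L_e²/(π²E) = 3.300×10^4 × 1.460² / (π² × 6.87×10^10) = 1.037×10^-7 m⁴
I_req = 1.037×10^5 mm⁴
Solid square: I = a⁴/12  ⇒  a = (12I)^(1/4) = (12×1.037×10^5)^(1/4) = 33.4 mm

a ≈ 33.4 mm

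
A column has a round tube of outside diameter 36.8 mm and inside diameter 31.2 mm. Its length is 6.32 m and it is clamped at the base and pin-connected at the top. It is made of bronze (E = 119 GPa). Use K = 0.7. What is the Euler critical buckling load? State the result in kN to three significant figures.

P_cr ≈ 2.61 kN

d_o = 36.8 mm, d_i = 31.2 mm
I = π(d_o⁴ − d_i⁴)/64 = π(36.8⁴ − 31.20⁴)/64 = 4.351×10^4 mm⁴
I = 4.351×10^4 mm⁴ = 4.351×10^-8 m⁴
Effective length L_e = K·L = 0.7 × 6.32 = 4.424 m
P_cr = π²EI / L_e² = π² × 119×10⁹ × 4.351×10^-8 / 4.424² = 2.611×10^3 N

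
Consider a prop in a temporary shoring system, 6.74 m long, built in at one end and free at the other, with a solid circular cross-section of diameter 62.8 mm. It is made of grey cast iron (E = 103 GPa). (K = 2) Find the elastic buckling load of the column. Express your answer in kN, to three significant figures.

I = πd⁴/64 = π×62.8⁴/64 = 7.635×10^5 mm⁴
I = 7.635×10^5 mm⁴ = 7.635×10^-7 m⁴
Effective length L_e = K·L = 2 × 6.74 = 13.48 m
P_cr = π²EI / L_e² = π² × 103×10⁹ × 7.635×10^-7 / 13.48² = 4.271×10^3 N

P_cr ≈ 4.27 kN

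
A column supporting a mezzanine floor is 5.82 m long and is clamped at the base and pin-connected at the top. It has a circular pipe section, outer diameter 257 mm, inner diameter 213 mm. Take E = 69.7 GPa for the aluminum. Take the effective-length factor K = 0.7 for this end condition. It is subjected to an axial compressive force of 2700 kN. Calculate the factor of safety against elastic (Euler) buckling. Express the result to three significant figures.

n ≈ 1.74

d_o = 257 mm, d_i = 213 mm
I = π(d_o⁴ − d_i⁴)/64 = π(257⁴ − 213.0⁴)/64 = 1.131×10^8 mm⁴
I = 1.131×10^8 mm⁴ = 1.131×10^-4 m⁴
Effective length L_e = K·L = 0.7 × 5.82 = 4.074 m
P_cr = π²EI / L_e² = π² × 69.7×10⁹ × 1.131×10^-4 / 4.074² = 4.688×10^6 N
Factor of safety n = P_cr / P = 4687.8 / 2700 = 1.74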